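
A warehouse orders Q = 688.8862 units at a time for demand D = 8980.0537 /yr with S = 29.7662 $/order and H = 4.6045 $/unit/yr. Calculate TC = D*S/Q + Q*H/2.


Ordering cost = D*S/Q = 388.0207
Holding cost = Q*H/2 = 1585.9883
TC = 388.0207 + 1585.9883 = 1974.0089

1974.0089 $/yr


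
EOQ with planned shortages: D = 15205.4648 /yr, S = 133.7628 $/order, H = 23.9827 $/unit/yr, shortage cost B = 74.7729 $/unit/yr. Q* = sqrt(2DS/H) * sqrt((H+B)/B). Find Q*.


sqrt(2DS/H) = 411.8447
sqrt((H+B)/B) = 1.1492
Q* = 411.8447 * 1.1492 = 473.3063

473.3063 units


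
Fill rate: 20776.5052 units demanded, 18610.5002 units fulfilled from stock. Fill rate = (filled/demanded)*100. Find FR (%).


FR = 18610.5002 / 20776.5052 * 100 = 89.5747

89.5747%


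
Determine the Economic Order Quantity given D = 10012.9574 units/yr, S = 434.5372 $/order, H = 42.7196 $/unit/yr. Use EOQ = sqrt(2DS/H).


2*D*S = 2 * 10012.9574 * 434.5372 = 8702004.9446
2*D*S/H = 203700.5249
EOQ = sqrt(203700.5249) = 451.3319

451.3319 units


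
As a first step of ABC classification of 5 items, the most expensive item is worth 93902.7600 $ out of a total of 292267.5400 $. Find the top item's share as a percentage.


Top item = 93902.7600
Total = 292267.5400
Percentage = 93902.7600 / 292267.5400 * 100 = 32.1290

32.1290%


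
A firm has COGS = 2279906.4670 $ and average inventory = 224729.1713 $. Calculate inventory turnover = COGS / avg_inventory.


Turnover = 2279906.4670 / 224729.1713 = 10.1451

10.1451


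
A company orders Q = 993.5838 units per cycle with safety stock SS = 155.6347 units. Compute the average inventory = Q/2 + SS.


Q/2 = 496.7919
Avg = 496.7919 + 155.6347 = 652.4266

652.4266 units


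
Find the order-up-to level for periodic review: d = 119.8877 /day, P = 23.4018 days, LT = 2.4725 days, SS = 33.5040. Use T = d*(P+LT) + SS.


P + LT = 25.8743
d*(P+LT) = 119.8877 * 25.8743 = 3102.0103
T = 3102.0103 + 33.5040 = 3135.5143

3135.5143 units


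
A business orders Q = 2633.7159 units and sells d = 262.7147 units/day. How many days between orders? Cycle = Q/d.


Cycle = 2633.7159 / 262.7147 = 10.0250

10.0250 days


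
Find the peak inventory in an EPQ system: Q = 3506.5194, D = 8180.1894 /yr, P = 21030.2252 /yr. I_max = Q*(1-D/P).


D/P = 0.3890
1 - D/P = 0.6110
I_max = 3506.5194 * 0.6110 = 2142.5781

2142.5781 units


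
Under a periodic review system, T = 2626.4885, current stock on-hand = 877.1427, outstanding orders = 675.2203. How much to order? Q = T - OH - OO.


Inventory position = OH + OO = 877.1427 + 675.2203 = 1552.3630
Q = 2626.4885 - 1552.3630 = 1074.1255

1074.1255 units


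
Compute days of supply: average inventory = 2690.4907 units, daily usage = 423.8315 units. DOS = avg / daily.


DOS = 2690.4907 / 423.8315 = 6.3480

6.3480 days


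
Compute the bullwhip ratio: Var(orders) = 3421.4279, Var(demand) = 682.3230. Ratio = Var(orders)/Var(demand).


BW = 3421.4279 / 682.3230 = 5.0144

5.0144


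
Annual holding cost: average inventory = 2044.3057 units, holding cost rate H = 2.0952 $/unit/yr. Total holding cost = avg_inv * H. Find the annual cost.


Cost = 2044.3057 * 2.0952 = 4283.2293

4283.2293 $/yr


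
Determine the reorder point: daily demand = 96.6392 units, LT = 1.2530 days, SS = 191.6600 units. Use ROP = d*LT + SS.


d*LT = 96.6392 * 1.2530 = 121.0889
ROP = 121.0889 + 191.6600 = 312.7489

312.7489 units


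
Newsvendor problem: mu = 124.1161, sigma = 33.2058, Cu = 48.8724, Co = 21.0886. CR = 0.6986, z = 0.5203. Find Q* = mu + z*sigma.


CR = Cu/(Cu+Co) = 48.8724/(48.8724+21.0886) = 0.6986
z = 0.5203
Q* = 124.1161 + 0.5203 * 33.2058 = 141.3931

141.3931 units


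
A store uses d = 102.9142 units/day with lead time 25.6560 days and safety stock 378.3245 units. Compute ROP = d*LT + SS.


d*LT = 102.9142 * 25.6560 = 2640.3667
ROP = 2640.3667 + 378.3245 = 3018.6912

3018.6912 units


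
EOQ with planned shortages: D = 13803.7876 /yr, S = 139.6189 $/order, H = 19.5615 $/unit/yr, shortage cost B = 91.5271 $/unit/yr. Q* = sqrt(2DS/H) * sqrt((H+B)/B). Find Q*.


sqrt(2DS/H) = 443.9000
sqrt((H+B)/B) = 1.1017
Q* = 443.9000 * 1.1017 = 489.0408

489.0408 units


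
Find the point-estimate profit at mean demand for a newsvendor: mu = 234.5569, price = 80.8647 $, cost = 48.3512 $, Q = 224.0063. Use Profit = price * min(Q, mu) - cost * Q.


Sales at mu = min(224.0063, 234.5569) = 224.0063
Revenue = 80.8647 * 224.0063 = 18114.2022
Total cost = 48.3512 * 224.0063 = 10830.9734
Profit = 18114.2022 - 10830.9734 = 7283.2288

7283.2288 $


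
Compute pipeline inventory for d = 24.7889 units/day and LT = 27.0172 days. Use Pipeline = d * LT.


Pipeline = 24.7889 * 27.0172 = 669.7267

669.7267 units


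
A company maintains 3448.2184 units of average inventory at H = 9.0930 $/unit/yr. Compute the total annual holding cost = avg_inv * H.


Cost = 3448.2184 * 9.0930 = 31354.6499

31354.6499 $/yr


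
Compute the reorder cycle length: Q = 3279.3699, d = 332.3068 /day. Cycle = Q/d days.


Cycle = 3279.3699 / 332.3068 = 9.8685

9.8685 days


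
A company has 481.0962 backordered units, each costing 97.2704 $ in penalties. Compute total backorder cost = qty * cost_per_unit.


Total = 481.0962 * 97.2704 = 46796.4198

46796.4198 $


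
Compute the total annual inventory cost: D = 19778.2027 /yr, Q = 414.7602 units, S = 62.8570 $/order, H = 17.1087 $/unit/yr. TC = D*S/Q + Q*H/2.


Ordering cost = D*S/Q = 2997.3910
Holding cost = Q*H/2 = 3548.0039
TC = 2997.3910 + 3548.0039 = 6545.3949

6545.3949 $/yr


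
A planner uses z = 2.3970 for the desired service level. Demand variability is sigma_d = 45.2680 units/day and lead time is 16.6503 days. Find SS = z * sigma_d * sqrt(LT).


sqrt(LT) = sqrt(16.6503) = 4.0805
SS = 2.3970 * 45.2680 * 4.0805 = 442.7620

442.7620 units


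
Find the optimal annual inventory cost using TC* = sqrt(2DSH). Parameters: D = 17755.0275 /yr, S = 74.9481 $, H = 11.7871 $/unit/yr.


2*D*S*H = 31370319.4032
TC* = sqrt(31370319.4032) = 5600.9213

5600.9213 $/yr


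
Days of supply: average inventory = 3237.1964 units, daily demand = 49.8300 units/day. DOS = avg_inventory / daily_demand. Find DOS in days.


DOS = 3237.1964 / 49.8300 = 64.9648

64.9648 days


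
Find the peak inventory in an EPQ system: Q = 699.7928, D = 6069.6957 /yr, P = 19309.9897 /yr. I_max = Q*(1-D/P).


D/P = 0.3143
1 - D/P = 0.6857
I_max = 699.7928 * 0.6857 = 479.8274

479.8274 units


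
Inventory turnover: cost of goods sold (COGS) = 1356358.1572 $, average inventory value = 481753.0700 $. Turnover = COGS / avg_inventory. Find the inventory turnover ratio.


Turnover = 1356358.1572 / 481753.0700 = 2.8155

2.8155


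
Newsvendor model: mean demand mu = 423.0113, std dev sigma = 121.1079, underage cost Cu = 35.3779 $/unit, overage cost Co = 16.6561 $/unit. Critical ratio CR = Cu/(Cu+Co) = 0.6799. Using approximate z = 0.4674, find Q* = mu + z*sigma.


CR = Cu/(Cu+Co) = 35.3779/(35.3779+16.6561) = 0.6799
z = 0.4674
Q* = 423.0113 + 0.4674 * 121.1079 = 479.6171

479.6171 units


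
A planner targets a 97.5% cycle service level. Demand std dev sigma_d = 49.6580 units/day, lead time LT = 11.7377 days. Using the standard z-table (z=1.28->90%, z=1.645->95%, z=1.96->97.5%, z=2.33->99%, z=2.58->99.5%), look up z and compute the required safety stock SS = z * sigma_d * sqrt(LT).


From the table, SL = 97.5% corresponds to z = 1.96
sqrt(LT) = sqrt(11.7377) = 3.4260
SS = 1.96 * 49.6580 * 3.4260 = 333.4547

333.4547 units


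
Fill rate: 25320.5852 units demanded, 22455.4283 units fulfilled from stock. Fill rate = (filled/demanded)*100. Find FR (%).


FR = 22455.4283 / 25320.5852 * 100 = 88.6845

88.6845%


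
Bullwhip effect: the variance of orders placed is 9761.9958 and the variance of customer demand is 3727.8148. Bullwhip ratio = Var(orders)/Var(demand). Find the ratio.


BW = 9761.9958 / 3727.8148 = 2.6187

2.6187


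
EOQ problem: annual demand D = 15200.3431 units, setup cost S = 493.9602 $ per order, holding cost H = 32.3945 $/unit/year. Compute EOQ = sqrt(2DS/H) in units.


2*D*S = 2 * 15200.3431 * 493.9602 = 15016729.0355
2*D*S/H = 463557.9816
EOQ = sqrt(463557.9816) = 680.8509

680.8509 units


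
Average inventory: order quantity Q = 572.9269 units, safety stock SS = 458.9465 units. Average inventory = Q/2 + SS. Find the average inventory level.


Q/2 = 286.4635
Avg = 286.4635 + 458.9465 = 745.4099

745.4099 units


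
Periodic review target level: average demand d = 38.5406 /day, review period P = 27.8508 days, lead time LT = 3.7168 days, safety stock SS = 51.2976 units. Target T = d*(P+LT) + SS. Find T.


P + LT = 31.5676
d*(P+LT) = 38.5406 * 31.5676 = 1216.6342
T = 1216.6342 + 51.2976 = 1267.9318

1267.9318 units


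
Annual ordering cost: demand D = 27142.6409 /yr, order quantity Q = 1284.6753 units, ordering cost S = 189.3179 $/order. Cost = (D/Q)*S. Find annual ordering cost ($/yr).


Number of orders = D/Q = 21.1280
Cost = 21.1280 * 189.3179 = 3999.9117

3999.9117 $/yr


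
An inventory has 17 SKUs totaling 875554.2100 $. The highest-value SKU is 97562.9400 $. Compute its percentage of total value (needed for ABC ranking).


Top item = 97562.9400
Total = 875554.2100
Percentage = 97562.9400 / 875554.2100 * 100 = 11.1430

11.1430%


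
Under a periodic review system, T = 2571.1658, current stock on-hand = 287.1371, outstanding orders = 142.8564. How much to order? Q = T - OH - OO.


Inventory position = OH + OO = 287.1371 + 142.8564 = 429.9935
Q = 2571.1658 - 429.9935 = 2141.1723

2141.1723 units


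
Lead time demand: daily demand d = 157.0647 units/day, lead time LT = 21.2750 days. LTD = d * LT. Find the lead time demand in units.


LTD = 157.0647 * 21.2750 = 3341.5515

3341.5515 units


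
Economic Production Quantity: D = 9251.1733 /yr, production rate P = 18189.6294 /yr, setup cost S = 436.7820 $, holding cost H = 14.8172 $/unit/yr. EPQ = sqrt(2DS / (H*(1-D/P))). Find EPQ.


1 - D/P = 1 - 0.5086 = 0.4914
H*(1-D/P) = 7.2812
2DS = 8081491.9526
EPQ = sqrt(1109907.3850) = 1053.5214

1053.5214 units


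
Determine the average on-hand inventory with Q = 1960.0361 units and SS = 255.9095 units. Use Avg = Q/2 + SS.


Q/2 = 980.0181
Avg = 980.0181 + 255.9095 = 1235.9276

1235.9276 units


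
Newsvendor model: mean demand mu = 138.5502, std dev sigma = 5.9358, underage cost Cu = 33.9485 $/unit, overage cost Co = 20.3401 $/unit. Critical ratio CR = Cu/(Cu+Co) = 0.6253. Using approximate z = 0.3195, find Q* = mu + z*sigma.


CR = Cu/(Cu+Co) = 33.9485/(33.9485+20.3401) = 0.6253
z = 0.3195
Q* = 138.5502 + 0.3195 * 5.9358 = 140.4467

140.4467 units


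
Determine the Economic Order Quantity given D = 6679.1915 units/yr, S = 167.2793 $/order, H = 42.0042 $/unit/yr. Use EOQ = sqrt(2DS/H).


2*D*S = 2 * 6679.1915 * 167.2793 = 2234580.9574
2*D*S/H = 53198.9886
EOQ = sqrt(53198.9886) = 230.6491

230.6491 units


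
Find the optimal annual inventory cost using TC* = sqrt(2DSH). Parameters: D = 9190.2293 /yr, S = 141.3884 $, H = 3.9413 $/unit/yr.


2*D*S*H = 10242585.9316
TC* = sqrt(10242585.9316) = 3200.4040

3200.4040 $/yr


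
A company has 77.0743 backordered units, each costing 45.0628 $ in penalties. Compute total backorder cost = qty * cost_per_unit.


Total = 77.0743 * 45.0628 = 3473.1838

3473.1838 $


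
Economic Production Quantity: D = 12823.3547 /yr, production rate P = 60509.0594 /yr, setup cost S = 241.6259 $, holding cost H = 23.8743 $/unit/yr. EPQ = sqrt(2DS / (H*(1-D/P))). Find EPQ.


1 - D/P = 1 - 0.2119 = 0.7881
H*(1-D/P) = 18.8147
2DS = 6196909.2408
EPQ = sqrt(329364.4227) = 573.9028

573.9028 units


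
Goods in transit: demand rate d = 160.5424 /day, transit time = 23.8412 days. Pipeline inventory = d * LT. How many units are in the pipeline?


Pipeline = 160.5424 * 23.8412 = 3827.5235

3827.5235 units


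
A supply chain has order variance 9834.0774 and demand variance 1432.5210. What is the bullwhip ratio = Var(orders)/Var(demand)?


BW = 9834.0774 / 1432.5210 = 6.8649

6.8649


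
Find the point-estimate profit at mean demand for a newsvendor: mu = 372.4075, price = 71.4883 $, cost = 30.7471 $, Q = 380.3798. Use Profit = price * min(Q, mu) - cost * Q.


Sales at mu = min(380.3798, 372.4075) = 372.4075
Revenue = 71.4883 * 372.4075 = 26622.7791
Total cost = 30.7471 * 380.3798 = 11695.5757
Profit = 26622.7791 - 11695.5757 = 14927.2033

14927.2033 $


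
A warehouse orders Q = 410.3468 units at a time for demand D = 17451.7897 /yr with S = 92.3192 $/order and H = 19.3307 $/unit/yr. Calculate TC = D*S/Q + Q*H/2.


Ordering cost = D*S/Q = 3926.2771
Holding cost = Q*H/2 = 3966.1454
TC = 3926.2771 + 3966.1454 = 7892.4226

7892.4226 $/yr


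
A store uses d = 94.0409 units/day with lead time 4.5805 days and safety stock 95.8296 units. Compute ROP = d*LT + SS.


d*LT = 94.0409 * 4.5805 = 430.7543
ROP = 430.7543 + 95.8296 = 526.5839

526.5839 units


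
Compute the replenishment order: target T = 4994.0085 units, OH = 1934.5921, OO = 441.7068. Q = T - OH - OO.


Inventory position = OH + OO = 1934.5921 + 441.7068 = 2376.2989
Q = 4994.0085 - 2376.2989 = 2617.7096

2617.7096 units


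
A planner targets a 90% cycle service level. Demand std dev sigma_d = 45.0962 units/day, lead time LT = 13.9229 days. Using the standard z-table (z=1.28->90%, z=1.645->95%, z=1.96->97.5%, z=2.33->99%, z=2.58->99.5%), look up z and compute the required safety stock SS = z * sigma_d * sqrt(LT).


From the table, SL = 90% corresponds to z = 1.28
sqrt(LT) = sqrt(13.9229) = 3.7313
SS = 1.28 * 45.0962 * 3.7313 = 215.3847

215.3847 units


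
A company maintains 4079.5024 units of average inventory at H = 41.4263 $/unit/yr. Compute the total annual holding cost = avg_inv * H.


Cost = 4079.5024 * 41.4263 = 168998.6903

168998.6903 $/yr


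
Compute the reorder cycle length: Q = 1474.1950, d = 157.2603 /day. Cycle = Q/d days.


Cycle = 1474.1950 / 157.2603 = 9.3742

9.3742 days


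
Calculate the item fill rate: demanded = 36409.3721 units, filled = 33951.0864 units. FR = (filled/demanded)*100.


FR = 33951.0864 / 36409.3721 * 100 = 93.2482

93.2482%


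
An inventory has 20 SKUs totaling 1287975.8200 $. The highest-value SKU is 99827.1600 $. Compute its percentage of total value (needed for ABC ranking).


Top item = 99827.1600
Total = 1287975.8200
Percentage = 99827.1600 / 1287975.8200 * 100 = 7.7507

7.7507%


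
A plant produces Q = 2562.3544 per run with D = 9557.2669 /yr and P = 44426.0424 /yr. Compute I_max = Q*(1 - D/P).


D/P = 0.2151
1 - D/P = 0.7849
I_max = 2562.3544 * 0.7849 = 2011.1213

2011.1213 units


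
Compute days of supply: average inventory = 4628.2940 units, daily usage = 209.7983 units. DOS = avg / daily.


DOS = 4628.2940 / 209.7983 = 22.0607

22.0607 days


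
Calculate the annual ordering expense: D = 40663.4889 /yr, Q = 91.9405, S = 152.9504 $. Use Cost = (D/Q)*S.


Number of orders = D/Q = 442.2805
Cost = 442.2805 * 152.9504 = 67646.9770

67646.9770 $/yr


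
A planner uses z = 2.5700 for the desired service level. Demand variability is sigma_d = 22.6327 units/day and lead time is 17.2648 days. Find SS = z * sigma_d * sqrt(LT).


sqrt(LT) = sqrt(17.2648) = 4.1551
SS = 2.5700 * 22.6327 * 4.1551 = 241.6853

241.6853 units


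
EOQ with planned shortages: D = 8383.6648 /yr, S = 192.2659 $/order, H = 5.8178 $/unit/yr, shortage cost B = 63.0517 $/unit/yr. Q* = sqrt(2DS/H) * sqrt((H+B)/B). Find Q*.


sqrt(2DS/H) = 744.3954
sqrt((H+B)/B) = 1.0451
Q* = 744.3954 * 1.0451 = 777.9806

777.9806 units


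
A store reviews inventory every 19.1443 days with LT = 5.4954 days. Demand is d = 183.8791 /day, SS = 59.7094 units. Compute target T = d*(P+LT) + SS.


P + LT = 24.6397
d*(P+LT) = 183.8791 * 24.6397 = 4530.7259
T = 4530.7259 + 59.7094 = 4590.4353

4590.4353 units


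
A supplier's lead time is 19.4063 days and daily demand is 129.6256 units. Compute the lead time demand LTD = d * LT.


LTD = 129.6256 * 19.4063 = 2515.5533

2515.5533 units


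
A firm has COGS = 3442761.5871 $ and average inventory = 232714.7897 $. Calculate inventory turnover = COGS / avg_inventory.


Turnover = 3442761.5871 / 232714.7897 = 14.7939

14.7939


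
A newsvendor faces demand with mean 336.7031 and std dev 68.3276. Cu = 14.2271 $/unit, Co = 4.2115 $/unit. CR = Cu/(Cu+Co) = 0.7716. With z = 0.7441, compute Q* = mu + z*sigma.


CR = Cu/(Cu+Co) = 14.2271/(14.2271+4.2115) = 0.7716
z = 0.7441
Q* = 336.7031 + 0.7441 * 68.3276 = 387.5457

387.5457 units


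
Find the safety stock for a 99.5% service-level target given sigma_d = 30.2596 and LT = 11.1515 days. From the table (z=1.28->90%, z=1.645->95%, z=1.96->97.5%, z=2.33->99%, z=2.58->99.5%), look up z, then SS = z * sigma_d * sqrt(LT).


From the table, SL = 99.5% corresponds to z = 2.58
sqrt(LT) = sqrt(11.1515) = 3.3394
SS = 2.58 * 30.2596 * 3.3394 = 260.7051

260.7051 units


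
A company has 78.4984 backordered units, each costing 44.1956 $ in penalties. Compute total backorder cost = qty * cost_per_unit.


Total = 78.4984 * 44.1956 = 3469.2839

3469.2839 $


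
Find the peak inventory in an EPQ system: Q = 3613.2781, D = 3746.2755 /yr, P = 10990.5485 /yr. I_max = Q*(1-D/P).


D/P = 0.3409
1 - D/P = 0.6591
I_max = 3613.2781 * 0.6591 = 2381.6439

2381.6439 units


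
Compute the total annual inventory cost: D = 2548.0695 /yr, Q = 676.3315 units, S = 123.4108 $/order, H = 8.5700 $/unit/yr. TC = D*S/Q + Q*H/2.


Ordering cost = D*S/Q = 464.9485
Holding cost = Q*H/2 = 2898.0805
TC = 464.9485 + 2898.0805 = 3363.0289

3363.0289 $/yr


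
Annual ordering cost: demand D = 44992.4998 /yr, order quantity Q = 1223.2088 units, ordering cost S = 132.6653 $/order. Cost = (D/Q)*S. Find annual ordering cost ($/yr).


Number of orders = D/Q = 36.7824
Cost = 36.7824 * 132.6653 = 4879.7421

4879.7421 $/yr


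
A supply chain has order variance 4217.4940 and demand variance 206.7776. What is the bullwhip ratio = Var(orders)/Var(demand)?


BW = 4217.4940 / 206.7776 = 20.3963

20.3963


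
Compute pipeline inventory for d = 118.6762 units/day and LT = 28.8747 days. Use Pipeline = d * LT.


Pipeline = 118.6762 * 28.8747 = 3426.7397

3426.7397 units


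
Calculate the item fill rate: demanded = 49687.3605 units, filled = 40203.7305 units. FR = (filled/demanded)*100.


FR = 40203.7305 / 49687.3605 * 100 = 80.9134

80.9134%


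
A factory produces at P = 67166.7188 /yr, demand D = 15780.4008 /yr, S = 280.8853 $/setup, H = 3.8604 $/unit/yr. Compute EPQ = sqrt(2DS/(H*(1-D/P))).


1 - D/P = 1 - 0.2349 = 0.7651
H*(1-D/P) = 2.9534
2DS = 8864965.2257
EPQ = sqrt(3001589.9465) = 1732.5097

1732.5097 units


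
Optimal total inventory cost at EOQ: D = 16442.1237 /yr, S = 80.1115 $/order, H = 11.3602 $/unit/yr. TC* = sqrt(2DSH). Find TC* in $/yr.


2*D*S*H = 29927383.4215
TC* = sqrt(29927383.4215) = 5470.5926

5470.5926 $/yr


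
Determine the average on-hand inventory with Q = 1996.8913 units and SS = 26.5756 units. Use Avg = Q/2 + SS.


Q/2 = 998.4457
Avg = 998.4457 + 26.5756 = 1025.0213

1025.0213 units


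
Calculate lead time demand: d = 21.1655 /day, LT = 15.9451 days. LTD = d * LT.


LTD = 21.1655 * 15.9451 = 337.4860

337.4860 units


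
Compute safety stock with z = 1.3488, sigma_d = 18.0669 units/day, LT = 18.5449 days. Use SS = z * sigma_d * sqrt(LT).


sqrt(LT) = sqrt(18.5449) = 4.3064
SS = 1.3488 * 18.0669 * 4.3064 = 104.9406

104.9406 units


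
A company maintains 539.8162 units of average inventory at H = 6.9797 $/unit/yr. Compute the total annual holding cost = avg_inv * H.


Cost = 539.8162 * 6.9797 = 3767.7551

3767.7551 $/yr


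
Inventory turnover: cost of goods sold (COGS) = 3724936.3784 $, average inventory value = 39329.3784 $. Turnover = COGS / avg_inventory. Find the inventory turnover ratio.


Turnover = 3724936.3784 / 39329.3784 = 94.7113

94.7113


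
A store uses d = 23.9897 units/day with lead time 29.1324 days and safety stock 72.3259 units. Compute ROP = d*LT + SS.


d*LT = 23.9897 * 29.1324 = 698.8775
ROP = 698.8775 + 72.3259 = 771.2034

771.2034 units


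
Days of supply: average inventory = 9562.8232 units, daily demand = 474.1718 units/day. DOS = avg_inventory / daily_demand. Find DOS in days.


DOS = 9562.8232 / 474.1718 = 20.1674

20.1674 days


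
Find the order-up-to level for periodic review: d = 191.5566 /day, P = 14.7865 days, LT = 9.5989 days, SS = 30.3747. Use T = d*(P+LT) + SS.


P + LT = 24.3854
d*(P+LT) = 191.5566 * 24.3854 = 4671.1843
T = 4671.1843 + 30.3747 = 4701.5590

4701.5590 units


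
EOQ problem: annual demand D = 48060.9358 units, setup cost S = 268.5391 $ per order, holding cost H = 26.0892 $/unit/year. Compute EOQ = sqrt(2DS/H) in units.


2*D*S = 2 * 48060.9358 * 268.5391 = 25812480.8898
2*D*S/H = 989393.3463
EOQ = sqrt(989393.3463) = 994.6825

994.6825 units


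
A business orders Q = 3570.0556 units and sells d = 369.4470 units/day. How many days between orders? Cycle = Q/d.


Cycle = 3570.0556 / 369.4470 = 9.6632

9.6632 days


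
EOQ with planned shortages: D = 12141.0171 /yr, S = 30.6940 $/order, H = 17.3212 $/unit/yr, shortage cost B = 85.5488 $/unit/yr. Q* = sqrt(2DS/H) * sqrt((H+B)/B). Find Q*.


sqrt(2DS/H) = 207.4342
sqrt((H+B)/B) = 1.0966
Q* = 207.4342 * 1.0966 = 227.4666

227.4666 units


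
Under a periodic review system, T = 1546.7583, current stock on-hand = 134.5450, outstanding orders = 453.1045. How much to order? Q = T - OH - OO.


Inventory position = OH + OO = 134.5450 + 453.1045 = 587.6495
Q = 1546.7583 - 587.6495 = 959.1088

959.1088 units


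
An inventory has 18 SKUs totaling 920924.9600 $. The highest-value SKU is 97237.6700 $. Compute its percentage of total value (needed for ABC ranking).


Top item = 97237.6700
Total = 920924.9600
Percentage = 97237.6700 / 920924.9600 * 100 = 10.5587

10.5587%


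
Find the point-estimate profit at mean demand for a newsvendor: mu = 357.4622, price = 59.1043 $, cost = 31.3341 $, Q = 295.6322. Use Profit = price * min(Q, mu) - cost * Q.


Sales at mu = min(295.6322, 357.4622) = 295.6322
Revenue = 59.1043 * 295.6322 = 17473.1342
Total cost = 31.3341 * 295.6322 = 9263.3689
Profit = 17473.1342 - 9263.3689 = 8209.7653

8209.7653 $


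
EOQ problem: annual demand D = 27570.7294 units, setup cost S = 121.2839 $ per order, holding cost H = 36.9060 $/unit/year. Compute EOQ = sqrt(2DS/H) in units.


2*D*S = 2 * 27570.7294 * 121.2839 = 6687771.1750
2*D*S/H = 181210.9461
EOQ = sqrt(181210.9461) = 425.6888

425.6888 units


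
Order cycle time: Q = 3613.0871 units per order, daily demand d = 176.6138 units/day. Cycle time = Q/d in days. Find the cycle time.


Cycle = 3613.0871 / 176.6138 = 20.4576

20.4576 days


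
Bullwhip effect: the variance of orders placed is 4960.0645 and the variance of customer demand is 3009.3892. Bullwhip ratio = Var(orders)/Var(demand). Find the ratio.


BW = 4960.0645 / 3009.3892 = 1.6482

1.6482


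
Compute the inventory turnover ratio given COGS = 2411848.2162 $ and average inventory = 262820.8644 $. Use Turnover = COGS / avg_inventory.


Turnover = 2411848.2162 / 262820.8644 = 9.1768

9.1768


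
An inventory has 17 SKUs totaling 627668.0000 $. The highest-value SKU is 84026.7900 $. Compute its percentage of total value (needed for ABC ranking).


Top item = 84026.7900
Total = 627668.0000
Percentage = 84026.7900 / 627668.0000 * 100 = 13.3871

13.3871%


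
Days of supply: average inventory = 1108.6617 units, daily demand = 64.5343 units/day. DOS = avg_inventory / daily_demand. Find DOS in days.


DOS = 1108.6617 / 64.5343 = 17.1794

17.1794 days


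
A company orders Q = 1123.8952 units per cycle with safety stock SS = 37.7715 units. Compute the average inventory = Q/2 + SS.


Q/2 = 561.9476
Avg = 561.9476 + 37.7715 = 599.7191

599.7191 units


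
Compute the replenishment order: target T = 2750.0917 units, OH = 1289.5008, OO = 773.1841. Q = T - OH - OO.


Inventory position = OH + OO = 1289.5008 + 773.1841 = 2062.6849
Q = 2750.0917 - 2062.6849 = 687.4068

687.4068 units


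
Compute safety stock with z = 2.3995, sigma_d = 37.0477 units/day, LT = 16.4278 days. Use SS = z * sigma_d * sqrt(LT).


sqrt(LT) = sqrt(16.4278) = 4.0531
SS = 2.3995 * 37.0477 * 4.0531 = 360.3062

360.3062 units


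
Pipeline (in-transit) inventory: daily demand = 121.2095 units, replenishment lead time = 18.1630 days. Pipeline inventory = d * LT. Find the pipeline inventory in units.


Pipeline = 121.2095 * 18.1630 = 2201.5281

2201.5281 units


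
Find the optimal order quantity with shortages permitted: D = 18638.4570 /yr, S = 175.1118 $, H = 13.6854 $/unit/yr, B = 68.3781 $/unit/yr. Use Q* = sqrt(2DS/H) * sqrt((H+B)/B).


sqrt(2DS/H) = 690.6356
sqrt((H+B)/B) = 1.0955
Q* = 690.6356 * 1.0955 = 756.5984

756.5984 units


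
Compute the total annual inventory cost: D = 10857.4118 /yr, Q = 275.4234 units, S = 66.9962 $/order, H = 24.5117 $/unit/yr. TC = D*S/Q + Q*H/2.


Ordering cost = D*S/Q = 2641.0441
Holding cost = Q*H/2 = 3375.5479
TC = 2641.0441 + 3375.5479 = 6016.5919

6016.5919 $/yr


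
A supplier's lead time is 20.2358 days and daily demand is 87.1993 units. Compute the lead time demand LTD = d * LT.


LTD = 87.1993 * 20.2358 = 1764.5476

1764.5476 units


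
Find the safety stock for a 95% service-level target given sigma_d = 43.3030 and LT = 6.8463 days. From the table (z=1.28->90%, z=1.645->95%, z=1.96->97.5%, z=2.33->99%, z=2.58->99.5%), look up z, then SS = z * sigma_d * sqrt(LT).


From the table, SL = 95% corresponds to z = 1.645
sqrt(LT) = sqrt(6.8463) = 2.6165
SS = 1.645 * 43.3030 * 2.6165 = 186.3854

186.3854 units


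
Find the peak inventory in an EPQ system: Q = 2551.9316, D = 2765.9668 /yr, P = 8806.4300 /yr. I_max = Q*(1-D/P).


D/P = 0.3141
1 - D/P = 0.6859
I_max = 2551.9316 * 0.6859 = 1750.4084

1750.4084 units


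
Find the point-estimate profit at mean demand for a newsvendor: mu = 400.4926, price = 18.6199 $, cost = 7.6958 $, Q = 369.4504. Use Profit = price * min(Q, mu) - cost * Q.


Sales at mu = min(369.4504, 400.4926) = 369.4504
Revenue = 18.6199 * 369.4504 = 6879.1295
Total cost = 7.6958 * 369.4504 = 2843.2164
Profit = 6879.1295 - 2843.2164 = 4035.9131

4035.9131 $


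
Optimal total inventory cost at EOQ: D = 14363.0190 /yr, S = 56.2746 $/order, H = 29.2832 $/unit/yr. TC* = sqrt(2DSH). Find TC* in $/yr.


2*D*S*H = 47337648.5546
TC* = sqrt(47337648.5546) = 6880.2361

6880.2361 $/yr


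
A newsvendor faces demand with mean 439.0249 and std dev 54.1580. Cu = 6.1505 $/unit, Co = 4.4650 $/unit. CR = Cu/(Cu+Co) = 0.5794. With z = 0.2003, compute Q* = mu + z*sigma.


CR = Cu/(Cu+Co) = 6.1505/(6.1505+4.4650) = 0.5794
z = 0.2003
Q* = 439.0249 + 0.2003 * 54.1580 = 449.8727

449.8727 units


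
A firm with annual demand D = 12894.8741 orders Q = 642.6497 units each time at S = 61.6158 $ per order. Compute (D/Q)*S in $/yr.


Number of orders = D/Q = 20.0652
Cost = 20.0652 * 61.6158 = 1236.3314

1236.3314 $/yr


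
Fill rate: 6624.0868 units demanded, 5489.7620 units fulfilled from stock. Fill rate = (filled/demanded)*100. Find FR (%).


FR = 5489.7620 / 6624.0868 * 100 = 82.8758

82.8758%


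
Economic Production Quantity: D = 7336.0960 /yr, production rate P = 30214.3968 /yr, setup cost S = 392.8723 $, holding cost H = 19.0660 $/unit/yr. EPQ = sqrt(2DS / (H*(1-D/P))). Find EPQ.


1 - D/P = 1 - 0.2428 = 0.7572
H*(1-D/P) = 14.4367
2DS = 5764297.8171
EPQ = sqrt(399279.4742) = 631.8856

631.8856 units


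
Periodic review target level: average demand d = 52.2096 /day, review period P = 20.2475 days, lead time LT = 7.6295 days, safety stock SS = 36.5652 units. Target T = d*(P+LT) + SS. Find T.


P + LT = 27.8770
d*(P+LT) = 52.2096 * 27.8770 = 1455.4470
T = 1455.4470 + 36.5652 = 1492.0122

1492.0122 units


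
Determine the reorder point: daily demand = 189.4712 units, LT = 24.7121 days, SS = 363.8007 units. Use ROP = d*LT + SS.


d*LT = 189.4712 * 24.7121 = 4682.2312
ROP = 4682.2312 + 363.8007 = 5046.0319

5046.0319 units


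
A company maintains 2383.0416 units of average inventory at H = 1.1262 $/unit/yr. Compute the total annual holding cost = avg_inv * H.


Cost = 2383.0416 * 1.1262 = 2683.7814

2683.7814 $/yr


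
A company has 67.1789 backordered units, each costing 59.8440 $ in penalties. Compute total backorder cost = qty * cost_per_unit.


Total = 67.1789 * 59.8440 = 4020.2541

4020.2541 $


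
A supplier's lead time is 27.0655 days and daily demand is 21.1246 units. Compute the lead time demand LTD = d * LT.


LTD = 21.1246 * 27.0655 = 571.7479

571.7479 units


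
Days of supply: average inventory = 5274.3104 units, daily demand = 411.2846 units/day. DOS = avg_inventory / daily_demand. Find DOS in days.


DOS = 5274.3104 / 411.2846 = 12.8240

12.8240 days


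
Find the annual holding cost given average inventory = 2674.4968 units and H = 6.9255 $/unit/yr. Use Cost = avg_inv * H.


Cost = 2674.4968 * 6.9255 = 18522.2276

18522.2276 $/yr


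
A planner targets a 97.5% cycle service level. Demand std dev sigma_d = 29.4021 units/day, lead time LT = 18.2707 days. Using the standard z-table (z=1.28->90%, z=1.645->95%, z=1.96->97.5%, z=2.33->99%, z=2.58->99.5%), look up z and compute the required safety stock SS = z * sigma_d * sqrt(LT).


From the table, SL = 97.5% corresponds to z = 1.96
sqrt(LT) = sqrt(18.2707) = 4.2744
SS = 1.96 * 29.4021 * 4.2744 = 246.3270

246.3270 units


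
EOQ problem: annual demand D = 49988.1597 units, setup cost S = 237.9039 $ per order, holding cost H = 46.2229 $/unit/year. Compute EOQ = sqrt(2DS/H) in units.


2*D*S = 2 * 49988.1597 * 237.9039 = 23784756.2929
2*D*S/H = 514566.5091
EOQ = sqrt(514566.5091) = 717.3329

717.3329 units


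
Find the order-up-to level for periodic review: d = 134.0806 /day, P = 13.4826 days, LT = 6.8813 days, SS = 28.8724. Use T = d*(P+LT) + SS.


P + LT = 20.3639
d*(P+LT) = 134.0806 * 20.3639 = 2730.4039
T = 2730.4039 + 28.8724 = 2759.2763

2759.2763 units


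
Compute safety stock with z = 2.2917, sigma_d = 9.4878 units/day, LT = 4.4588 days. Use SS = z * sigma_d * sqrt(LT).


sqrt(LT) = sqrt(4.4588) = 2.1116
SS = 2.2917 * 9.4878 * 2.1116 = 45.9126

45.9126 units


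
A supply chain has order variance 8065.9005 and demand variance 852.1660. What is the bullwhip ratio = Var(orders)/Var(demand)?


BW = 8065.9005 / 852.1660 = 9.4652

9.4652


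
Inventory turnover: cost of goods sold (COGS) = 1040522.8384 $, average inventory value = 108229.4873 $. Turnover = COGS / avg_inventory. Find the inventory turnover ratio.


Turnover = 1040522.8384 / 108229.4873 = 9.6140

9.6140


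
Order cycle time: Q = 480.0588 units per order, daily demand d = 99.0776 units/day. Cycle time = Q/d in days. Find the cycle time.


Cycle = 480.0588 / 99.0776 = 4.8453

4.8453 days


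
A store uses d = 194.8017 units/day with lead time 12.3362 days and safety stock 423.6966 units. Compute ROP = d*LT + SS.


d*LT = 194.8017 * 12.3362 = 2403.1127
ROP = 2403.1127 + 423.6966 = 2826.8093

2826.8093 units


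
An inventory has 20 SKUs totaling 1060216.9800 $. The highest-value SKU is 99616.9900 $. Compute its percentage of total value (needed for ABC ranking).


Top item = 99616.9900
Total = 1060216.9800
Percentage = 99616.9900 / 1060216.9800 * 100 = 9.3959

9.3959%


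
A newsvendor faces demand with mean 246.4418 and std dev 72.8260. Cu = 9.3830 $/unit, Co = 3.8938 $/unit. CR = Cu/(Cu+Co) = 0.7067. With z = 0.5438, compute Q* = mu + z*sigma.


CR = Cu/(Cu+Co) = 9.3830/(9.3830+3.8938) = 0.7067
z = 0.5438
Q* = 246.4418 + 0.5438 * 72.8260 = 286.0446

286.0446 units


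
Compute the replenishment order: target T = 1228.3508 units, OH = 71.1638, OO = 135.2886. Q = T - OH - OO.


Inventory position = OH + OO = 71.1638 + 135.2886 = 206.4524
Q = 1228.3508 - 206.4524 = 1021.8984

1021.8984 units


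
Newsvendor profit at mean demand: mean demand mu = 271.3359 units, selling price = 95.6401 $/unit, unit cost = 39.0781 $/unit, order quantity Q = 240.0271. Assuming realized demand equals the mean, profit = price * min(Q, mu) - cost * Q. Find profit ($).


Sales at mu = min(240.0271, 271.3359) = 240.0271
Revenue = 95.6401 * 240.0271 = 22956.2158
Total cost = 39.0781 * 240.0271 = 9379.8030
Profit = 22956.2158 - 9379.8030 = 13576.4128

13576.4128 $


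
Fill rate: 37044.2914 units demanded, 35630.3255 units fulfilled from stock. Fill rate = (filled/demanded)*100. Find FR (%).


FR = 35630.3255 / 37044.2914 * 100 = 96.1830

96.1830%


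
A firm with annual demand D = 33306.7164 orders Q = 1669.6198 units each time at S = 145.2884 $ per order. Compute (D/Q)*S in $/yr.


Number of orders = D/Q = 19.9487
Cost = 19.9487 * 145.2884 = 2898.3123

2898.3123 $/yr


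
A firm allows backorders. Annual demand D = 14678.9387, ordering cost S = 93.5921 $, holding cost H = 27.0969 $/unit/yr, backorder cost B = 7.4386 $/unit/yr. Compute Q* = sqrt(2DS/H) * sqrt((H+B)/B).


sqrt(2DS/H) = 318.4360
sqrt((H+B)/B) = 2.1547
Q* = 318.4360 * 2.1547 = 686.1347

686.1347 units


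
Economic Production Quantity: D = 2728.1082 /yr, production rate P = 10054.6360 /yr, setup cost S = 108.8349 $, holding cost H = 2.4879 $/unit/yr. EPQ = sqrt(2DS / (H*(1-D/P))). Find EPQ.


1 - D/P = 1 - 0.2713 = 0.7287
H*(1-D/P) = 1.8129
2DS = 593826.7663
EPQ = sqrt(327563.1207) = 572.3313

572.3313 units


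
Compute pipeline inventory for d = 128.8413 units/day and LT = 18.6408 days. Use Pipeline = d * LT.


Pipeline = 128.8413 * 18.6408 = 2401.7049

2401.7049 units


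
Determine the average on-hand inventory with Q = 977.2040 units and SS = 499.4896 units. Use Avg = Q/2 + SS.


Q/2 = 488.6020
Avg = 488.6020 + 499.4896 = 988.0916

988.0916 units


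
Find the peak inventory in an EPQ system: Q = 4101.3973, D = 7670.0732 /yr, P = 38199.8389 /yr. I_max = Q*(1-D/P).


D/P = 0.2008
1 - D/P = 0.7992
I_max = 4101.3973 * 0.7992 = 3277.8855

3277.8855 units


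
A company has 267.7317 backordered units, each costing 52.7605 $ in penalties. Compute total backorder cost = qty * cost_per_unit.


Total = 267.7317 * 52.7605 = 14125.6584

14125.6584 $


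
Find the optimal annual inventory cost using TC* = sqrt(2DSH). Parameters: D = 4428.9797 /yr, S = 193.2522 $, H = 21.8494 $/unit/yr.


2*D*S*H = 37402243.0010
TC* = sqrt(37402243.0010) = 6115.7373

6115.7373 $/yr


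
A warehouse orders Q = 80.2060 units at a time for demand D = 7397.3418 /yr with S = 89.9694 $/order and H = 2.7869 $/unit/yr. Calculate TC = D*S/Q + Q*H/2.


Ordering cost = D*S/Q = 8297.8132
Holding cost = Q*H/2 = 111.7631
TC = 8297.8132 + 111.7631 = 8409.5762

8409.5762 $/yr


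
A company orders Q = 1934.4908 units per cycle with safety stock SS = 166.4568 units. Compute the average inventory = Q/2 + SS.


Q/2 = 967.2454
Avg = 967.2454 + 166.4568 = 1133.7022

1133.7022 units


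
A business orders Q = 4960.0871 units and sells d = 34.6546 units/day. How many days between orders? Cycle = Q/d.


Cycle = 4960.0871 / 34.6546 = 143.1293

143.1293 days


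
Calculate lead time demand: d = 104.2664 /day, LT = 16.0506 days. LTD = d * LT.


LTD = 104.2664 * 16.0506 = 1673.5383

1673.5383 units


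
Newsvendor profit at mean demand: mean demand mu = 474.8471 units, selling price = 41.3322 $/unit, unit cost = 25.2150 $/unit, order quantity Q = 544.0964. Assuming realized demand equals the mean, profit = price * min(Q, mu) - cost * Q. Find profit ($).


Sales at mu = min(544.0964, 474.8471) = 474.8471
Revenue = 41.3322 * 474.8471 = 19626.4753
Total cost = 25.2150 * 544.0964 = 13719.3907
Profit = 19626.4753 - 13719.3907 = 5907.0846

5907.0846 $


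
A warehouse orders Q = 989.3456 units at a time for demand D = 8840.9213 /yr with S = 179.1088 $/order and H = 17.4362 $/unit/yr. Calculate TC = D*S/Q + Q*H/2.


Ordering cost = D*S/Q = 1600.5396
Holding cost = Q*H/2 = 8625.2139
TC = 1600.5396 + 8625.2139 = 10225.7535

10225.7535 $/yr


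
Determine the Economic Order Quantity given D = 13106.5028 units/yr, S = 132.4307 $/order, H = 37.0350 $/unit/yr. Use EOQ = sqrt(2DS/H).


2*D*S = 2 * 13106.5028 * 132.4307 = 3471406.6807
2*D*S/H = 93733.1357
EOQ = sqrt(93733.1357) = 306.1587

306.1587 units


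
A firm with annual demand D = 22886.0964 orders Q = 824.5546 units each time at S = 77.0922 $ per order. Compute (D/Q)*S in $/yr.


Number of orders = D/Q = 27.7557
Cost = 27.7557 * 77.0922 = 2139.7486

2139.7486 $/yr


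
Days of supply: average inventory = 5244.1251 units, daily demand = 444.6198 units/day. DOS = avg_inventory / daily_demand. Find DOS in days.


DOS = 5244.1251 / 444.6198 = 11.7946

11.7946 days


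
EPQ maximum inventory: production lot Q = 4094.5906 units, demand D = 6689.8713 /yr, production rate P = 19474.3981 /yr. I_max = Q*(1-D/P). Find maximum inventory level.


D/P = 0.3435
1 - D/P = 0.6565
I_max = 4094.5906 * 0.6565 = 2688.0114

2688.0114 units


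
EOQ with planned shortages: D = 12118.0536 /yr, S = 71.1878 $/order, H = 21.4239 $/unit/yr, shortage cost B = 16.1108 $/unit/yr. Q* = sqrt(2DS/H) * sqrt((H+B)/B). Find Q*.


sqrt(2DS/H) = 283.7821
sqrt((H+B)/B) = 1.5264
Q* = 283.7821 * 1.5264 = 433.1545

433.1545 units


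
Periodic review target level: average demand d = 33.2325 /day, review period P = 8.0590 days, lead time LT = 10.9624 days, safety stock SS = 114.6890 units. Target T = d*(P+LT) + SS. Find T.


P + LT = 19.0214
d*(P+LT) = 33.2325 * 19.0214 = 632.1287
T = 632.1287 + 114.6890 = 746.8177

746.8177 units


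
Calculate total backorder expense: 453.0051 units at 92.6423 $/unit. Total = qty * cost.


Total = 453.0051 * 92.6423 = 41967.4344

41967.4344 $


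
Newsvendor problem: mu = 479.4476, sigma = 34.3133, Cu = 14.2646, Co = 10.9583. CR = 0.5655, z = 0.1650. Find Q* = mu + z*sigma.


CR = Cu/(Cu+Co) = 14.2646/(14.2646+10.9583) = 0.5655
z = 0.1650
Q* = 479.4476 + 0.1650 * 34.3133 = 485.1093

485.1093 units


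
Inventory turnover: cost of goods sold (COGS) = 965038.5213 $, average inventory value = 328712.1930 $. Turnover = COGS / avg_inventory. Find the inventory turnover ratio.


Turnover = 965038.5213 / 328712.1930 = 2.9358

2.9358


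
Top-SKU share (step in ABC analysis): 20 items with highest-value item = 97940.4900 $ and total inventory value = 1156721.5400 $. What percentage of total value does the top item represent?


Top item = 97940.4900
Total = 1156721.5400
Percentage = 97940.4900 / 1156721.5400 * 100 = 8.4671

8.4671%


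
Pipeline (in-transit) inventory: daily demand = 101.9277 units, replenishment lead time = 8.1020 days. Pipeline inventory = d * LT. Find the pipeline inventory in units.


Pipeline = 101.9277 * 8.1020 = 825.8182

825.8182 units


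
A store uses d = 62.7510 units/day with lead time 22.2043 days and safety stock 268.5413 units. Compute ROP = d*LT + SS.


d*LT = 62.7510 * 22.2043 = 1393.3420
ROP = 1393.3420 + 268.5413 = 1661.8833

1661.8833 units


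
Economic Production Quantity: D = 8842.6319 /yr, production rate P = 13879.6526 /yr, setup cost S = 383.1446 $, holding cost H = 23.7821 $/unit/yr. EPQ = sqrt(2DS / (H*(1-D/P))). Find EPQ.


1 - D/P = 1 - 0.6371 = 0.3629
H*(1-D/P) = 8.6307
2DS = 6776013.3245
EPQ = sqrt(785107.1109) = 886.0627

886.0627 units


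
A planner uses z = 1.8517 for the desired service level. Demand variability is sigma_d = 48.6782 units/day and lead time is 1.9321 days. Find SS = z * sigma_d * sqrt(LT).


sqrt(LT) = sqrt(1.9321) = 1.3900
SS = 1.8517 * 48.6782 * 1.3900 = 125.2910

125.2910 units
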